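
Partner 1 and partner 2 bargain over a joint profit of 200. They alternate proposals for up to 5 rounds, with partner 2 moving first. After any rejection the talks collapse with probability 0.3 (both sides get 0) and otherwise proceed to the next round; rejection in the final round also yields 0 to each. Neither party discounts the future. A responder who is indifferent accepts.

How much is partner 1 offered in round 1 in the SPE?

62.58

Round 5 (partner 2 proposes): partner 1 will accept anything ≥ 0, so partner 2 offers 0 and keeps 200.
Round 4 (partner 1 proposes): rejecting gives partner 2 an expected 0.7 × 200 = 140; partner 1 offers that and keeps 60.
Round 3 (partner 2 proposes): rejecting gives partner 1 an expected 0.7 × 60 = 42, so partner 2 offers 42, keeping 158.
Round 2 (partner 1 proposes): rejecting gives partner 2 an expected 0.7 × 158 = 110.6; partner 1 offers that and keeps 89.4.
Round 1 (partner 2 proposes): rejecting gives partner 1 an expected 0.7 × 89.4 = 62.58, so partner 2 offers 62.58, keeping 137.42.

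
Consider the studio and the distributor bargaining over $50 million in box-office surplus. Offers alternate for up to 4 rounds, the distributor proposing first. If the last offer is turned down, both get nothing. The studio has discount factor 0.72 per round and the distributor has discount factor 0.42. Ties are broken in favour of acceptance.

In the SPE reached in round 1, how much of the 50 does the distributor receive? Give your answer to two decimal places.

18.23

Work backward from the last round.
Round 4 (the studio proposes): the distributor will accept anything ≥ 0, so the studio offers 0 and keeps 50.
Round 3 (the distributor proposes): the studio can get 50 next round, worth 0.72 × 50 = 36 now, so the distributor offers 36, keeping 14.
Round 2 (the studio proposes): the distributor can get 14 next round, worth 0.42 × 14 = 5.88 now, so the studio offers 5.88, keeping 44.12.
Round 1 (the distributor proposes): the studio can get 44.12 next round, worth 0.72 × 44.12 = 31.7664 now. The distributor offers 31.7664 and keeps 50 − 31.7664 = 18.2336.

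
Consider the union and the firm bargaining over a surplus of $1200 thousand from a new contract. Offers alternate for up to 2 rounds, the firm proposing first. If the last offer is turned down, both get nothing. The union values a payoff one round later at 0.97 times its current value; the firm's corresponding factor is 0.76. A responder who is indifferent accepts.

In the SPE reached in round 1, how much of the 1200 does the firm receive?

Round 2 (the union proposes): rejection yields 0 for the firm; the union offers 0 and keeps 1200.
Round 1 (the firm proposes): the union can get 1200 next round, worth 0.97 × 1200 = 1164 now, so the firm offers 1164, keeping 36.

36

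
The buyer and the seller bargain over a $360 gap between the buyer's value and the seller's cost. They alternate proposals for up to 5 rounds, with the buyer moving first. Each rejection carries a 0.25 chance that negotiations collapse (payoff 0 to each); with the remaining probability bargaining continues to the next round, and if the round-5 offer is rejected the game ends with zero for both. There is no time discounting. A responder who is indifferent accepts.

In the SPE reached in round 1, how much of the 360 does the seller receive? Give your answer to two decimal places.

105.47

Round 5 (the buyer proposes): the seller will accept anything ≥ 0, so the buyer offers 0 and keeps 360.
Round 4 (the seller proposes): rejecting gives the buyer an expected 0.75 × 360 = 270, so the seller offers 270, keeping 90.
Round 3 (the buyer proposes): rejecting gives the seller an expected 0.75 × 90 = 67.5; the buyer offers that and keeps 292.5.
Round 2 (the seller proposes): rejecting gives the buyer an expected 0.75 × 292.5 = 219.375; the seller offers that and keeps 140.625.
Round 1 (the buyer proposes): rejecting gives the seller an expected 0.75 × 140.625 = 105.46875; the buyer offers that and keeps 254.53125.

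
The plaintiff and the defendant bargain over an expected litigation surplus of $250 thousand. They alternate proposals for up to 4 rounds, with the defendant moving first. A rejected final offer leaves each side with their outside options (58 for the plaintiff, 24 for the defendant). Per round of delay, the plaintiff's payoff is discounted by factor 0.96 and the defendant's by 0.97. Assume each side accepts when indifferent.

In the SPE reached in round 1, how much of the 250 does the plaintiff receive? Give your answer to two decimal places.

209.23

Round 4 (the plaintiff proposes): the defendant gets 24 if talks fail, so the plaintiff offers 24 and keeps 226.
Round 3 (the defendant proposes): the plaintiff can get 226 next round, worth 0.96 × 226 = 216.96 now. The defendant offers 216.96 and keeps 250 − 216.96 = 33.04.
Round 2 (the plaintiff proposes): the defendant can get 33.04 next round, worth 0.97 × 33.04 = 32.0488 now. The plaintiff offers 32.0488 and keeps 250 − 32.0488 = 217.9512.
Round 1 (the defendant proposes): the plaintiff can get 217.9512 next round, worth 0.96 × 217.9512 = 209.233152 now, so the defendant offers 209.233152, keeping 40.766848.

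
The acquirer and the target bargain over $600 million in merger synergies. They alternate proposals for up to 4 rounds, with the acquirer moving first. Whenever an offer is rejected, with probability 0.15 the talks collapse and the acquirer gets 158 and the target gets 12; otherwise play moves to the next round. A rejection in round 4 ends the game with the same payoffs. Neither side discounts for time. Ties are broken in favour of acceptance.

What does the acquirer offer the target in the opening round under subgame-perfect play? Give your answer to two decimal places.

Round 4 (the target proposes): the acquirer gets 158 if talks fail, so the target offers 158 and keeps 442.
Round 3 (the acquirer proposes): rejecting gives the target an expected 0.85 × 442 + 0.15 × 12 = 377.5; the acquirer offers that and keeps 222.5.
Round 2 (the target proposes): rejecting gives the acquirer an expected 0.85 × 222.5 + 0.15 × 158 = 212.825. The target offers 212.825 and keeps 600 − 212.825 = 387.175.
Round 1 (the acquirer proposes): rejecting gives the target an expected 0.85 × 387.175 + 0.15 × 12 = 330.89875, so the acquirer offers 330.89875, keeping 269.10125.

330.90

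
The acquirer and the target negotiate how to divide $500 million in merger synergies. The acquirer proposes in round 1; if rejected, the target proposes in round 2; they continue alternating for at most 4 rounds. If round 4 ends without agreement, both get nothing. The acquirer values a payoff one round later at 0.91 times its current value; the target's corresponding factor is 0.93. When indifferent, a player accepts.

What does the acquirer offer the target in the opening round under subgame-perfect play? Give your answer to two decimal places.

435.38

Solve by backward induction from round 4.
Round 4 (the target proposes): the acquirer will accept anything ≥ 0, so the target offers 0 and keeps 500.
Round 3 (the acquirer proposes): the target can get 500 next round, worth 0.93 × 500 = 465 now; the acquirer offers that and keeps 35.
Round 2 (the target proposes): the acquirer can get 35 next round, worth 0.91 × 35 = 31.85 now, so the target offers 31.85, keeping 468.15.
Round 1 (the acquirer proposes): the target can get 468.15 next round, worth 0.93 × 468.15 = 435.3795 now. The acquirer offers 435.3795 and keeps 500 − 435.3795 = 64.6205.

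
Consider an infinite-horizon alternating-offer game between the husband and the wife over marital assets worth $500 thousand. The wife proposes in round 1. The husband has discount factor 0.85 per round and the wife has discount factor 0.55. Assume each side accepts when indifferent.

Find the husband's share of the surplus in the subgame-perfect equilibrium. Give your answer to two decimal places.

359.15

When the wife proposes, the husband accepts any offer worth at least 0.85 times what the husband would get by proposing next round; and vice versa.
This gives x = 500 − 0.85y and y = 500 − 0.55x, where x and y are each side's share when it proposes.
Hence (1 − 0.85·0.55)x = 500(1 − 0.85), i.e. 0.5325·x = 75.
x ≈ 140.8451; the husband's share is 500 − x ≈ 359.1549.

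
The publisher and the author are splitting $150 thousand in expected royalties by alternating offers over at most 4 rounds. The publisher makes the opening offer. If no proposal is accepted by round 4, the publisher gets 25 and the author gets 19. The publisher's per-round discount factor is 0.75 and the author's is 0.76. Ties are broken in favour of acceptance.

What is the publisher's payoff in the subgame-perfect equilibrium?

67.35

Round 4 (the author proposes): the publisher gets 25 if talks fail, so the author offers 25 and keeps 125.
Round 3 (the publisher proposes): the author can get 125 next round, worth 0.76 × 125 = 95 now, so the publisher offers 95, keeping 55.
Round 2 (the author proposes): the publisher can get 55 next round, worth 0.75 × 55 = 41.25 now. The author offers 41.25 and keeps 150 − 41.25 = 108.75.
Round 1 (the publisher proposes): the author can get 108.75 next round, worth 0.76 × 108.75 = 82.65 now, so the publisher offers 82.65, keeping 67.35.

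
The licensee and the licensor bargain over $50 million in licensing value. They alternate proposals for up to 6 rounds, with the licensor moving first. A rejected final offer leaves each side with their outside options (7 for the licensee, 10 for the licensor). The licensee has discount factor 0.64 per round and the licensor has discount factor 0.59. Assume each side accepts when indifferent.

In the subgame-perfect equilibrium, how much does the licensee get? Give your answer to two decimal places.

Round 6 (the licensee proposes): the licensor gets 10 if talks fail, so the licensee offers 10 and keeps 40.
Round 5 (the licensor proposes): the licensee can get 40 next round, worth 0.64 × 40 = 25.6 now; the licensor offers that and keeps 24.4.
Round 4 (the licensee proposes): the licensor can get 24.4 next round, worth 0.59 × 24.4 = 14.396 now. The licensee offers 14.396 and keeps 50 − 14.396 = 35.604.
Round 3 (the licensor proposes): the licensee can get 35.604 next round, worth 0.64 × 35.604 = 22.78656 now; the licensor offers that and keeps 27.21344.
Round 2 (the licensee proposes): the licensor can get 27.21344 next round, worth 0.59 × 27.21344 = 16.0559296 now, so the licensee offers 16.0559296, keeping 33.9440704.
Round 1 (the licensor proposes): the licensee can get 33.9440704 next round, worth 0.64 × 33.9440704 = 21.724205056 now. The licensor offers 21.724205056 and keeps 50 − 21.724205056 = 28.275794944.

21.72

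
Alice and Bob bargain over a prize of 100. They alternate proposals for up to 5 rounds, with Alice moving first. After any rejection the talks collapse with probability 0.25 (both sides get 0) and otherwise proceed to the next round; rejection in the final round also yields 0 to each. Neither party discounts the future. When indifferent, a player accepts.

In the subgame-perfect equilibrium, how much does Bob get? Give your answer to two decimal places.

29.30

Round 5 (Alice proposes): rejection yields 0 for Bob; Alice offers 0 and keeps 100.
Round 4 (Bob proposes): rejecting gives Alice an expected 0.75 × 100 = 75, so Bob offers 75, keeping 25.
Round 3 (Alice proposes): rejecting gives Bob an expected 0.75 × 25 = 18.75; Alice offers that and keeps 81.25.
Round 2 (Bob proposes): rejecting gives Alice an expected 0.75 × 81.25 = 60.9375; Bob offers that and keeps 39.0625.
Round 1 (Alice proposes): rejecting gives Bob an expected 0.75 × 39.0625 = 29.296875; Alice offers that and keeps 70.703125.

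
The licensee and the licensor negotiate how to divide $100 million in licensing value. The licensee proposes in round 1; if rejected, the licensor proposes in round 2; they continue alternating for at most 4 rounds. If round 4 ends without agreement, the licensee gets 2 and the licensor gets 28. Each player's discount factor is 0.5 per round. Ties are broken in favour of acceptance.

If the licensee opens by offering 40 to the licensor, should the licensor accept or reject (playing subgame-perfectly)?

Accept

Round 4 (the licensor proposes): the licensee gets 2 if talks fail, so the licensor offers 2 and keeps 98.
Round 3 (the licensee proposes): the licensor can get 98 next round, worth 0.5 × 98 = 49 now. The licensee offers 49 and keeps 100 − 49 = 51.
Round 2 (the licensor proposes): the licensee can get 51 next round, worth 0.5 × 51 = 25.5 now. The licensor offers 25.5 and keeps 100 − 25.5 = 74.5.
So by rejecting in round 1, the licensor gets 74.5 next round, worth 0.5 × 74.5 = 37.25 now.
Offer 40 ≥ 37.25, so the licensor accepts.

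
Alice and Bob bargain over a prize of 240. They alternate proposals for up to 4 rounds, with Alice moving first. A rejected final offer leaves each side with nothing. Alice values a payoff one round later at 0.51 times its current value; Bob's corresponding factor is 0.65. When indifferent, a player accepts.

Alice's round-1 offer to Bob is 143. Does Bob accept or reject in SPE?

Accept

Round 4 (Bob proposes): rejection yields 0 for Alice; Bob offers 0 and keeps 240.
Round 3 (Alice proposes): Bob can get 240 next round, worth 0.65 × 240 = 156 now, so Alice offers 156, keeping 84.
Round 2 (Bob proposes): Alice can get 84 next round, worth 0.51 × 84 = 42.84 now; Bob offers that and keeps 197.16.
So by rejecting in round 1, Bob gets 197.16 next round, worth 0.65 × 197.16 = 128.154 now.
Offer 143 ≥ 128.154, so Bob accepts.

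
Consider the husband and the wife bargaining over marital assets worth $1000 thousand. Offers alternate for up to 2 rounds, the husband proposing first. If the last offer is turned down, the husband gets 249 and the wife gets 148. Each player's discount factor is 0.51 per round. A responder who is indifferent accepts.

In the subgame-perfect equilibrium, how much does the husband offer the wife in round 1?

Work backward from the last round.
Round 2 (the wife proposes): the husband gets 249 if talks fail, so the wife offers 249 and keeps 751.
Round 1 (the husband proposes): the wife can get 751 next round, worth 0.51 × 751 = 383.01 now. The husband offers 383.01 and keeps 1000 − 383.01 = 616.99.

383.01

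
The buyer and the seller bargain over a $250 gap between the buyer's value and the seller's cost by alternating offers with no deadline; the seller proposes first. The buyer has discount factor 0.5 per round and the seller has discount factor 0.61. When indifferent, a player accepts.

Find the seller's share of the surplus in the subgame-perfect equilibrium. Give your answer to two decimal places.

179.86

Let x be the seller's share when the seller proposes and y be the buyer's share when the buyer proposes.
The buyer accepts iff offered ≥ 0.5·y, so x = 250 − 0.5y. Symmetrically y = 250 − 0.61x.
Substituting: x = 250 − 0.5(250 − 0.61x), giving x(1 − 0.61·0.5) = 250(1 − 0.5).
So x = 250 × 0.5 / 0.695 ≈ 179.8561, and the buyer receives 250 − x ≈ 70.1439.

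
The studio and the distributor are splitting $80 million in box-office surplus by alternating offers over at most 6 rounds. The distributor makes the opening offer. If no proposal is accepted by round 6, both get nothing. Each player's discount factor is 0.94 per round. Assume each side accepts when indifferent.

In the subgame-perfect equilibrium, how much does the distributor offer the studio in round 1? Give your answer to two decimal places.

Round 6 (the studio proposes): the distributor will accept anything ≥ 0, so the studio offers 0 and keeps 80.
Round 5 (the distributor proposes): the studio can get 80 next round, worth 0.94 × 80 = 75.2 now. The distributor offers 75.2 and keeps 80 − 75.2 = 4.8.
Round 4 (the studio proposes): the distributor can get 4.8 next round, worth 0.94 × 4.8 = 4.512 now. The studio offers 4.512 and keeps 80 − 4.512 = 75.488.
Round 3 (the distributor proposes): the studio can get 75.488 next round, worth 0.94 × 75.488 = 70.95872 now. The distributor offers 70.95872 and keeps 80 − 70.95872 = 9.04128.
Round 2 (the studio proposes): the distributor can get 9.04128 next round, worth 0.94 × 9.04128 = 8.4988032 now; the studio offers that and keeps 71.5011968.
Round 1 (the distributor proposes): the studio can get 71.5011968 next round, worth 0.94 × 71.5011968 = 67.211124992 now, so the distributor offers 67.211124992, keeping 12.788875008.

67.21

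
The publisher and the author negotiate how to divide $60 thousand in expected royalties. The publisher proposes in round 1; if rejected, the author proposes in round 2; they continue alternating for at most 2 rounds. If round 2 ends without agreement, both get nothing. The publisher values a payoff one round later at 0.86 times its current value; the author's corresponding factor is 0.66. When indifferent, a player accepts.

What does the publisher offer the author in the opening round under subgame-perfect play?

Round 2 (the author proposes): the publisher will accept anything ≥ 0, so the author offers 0 and keeps 60.
Round 1 (the publisher proposes): the author can get 60 next round, worth 0.66 × 60 = 39.6 now; the publisher offers that and keeps 20.4.

39.6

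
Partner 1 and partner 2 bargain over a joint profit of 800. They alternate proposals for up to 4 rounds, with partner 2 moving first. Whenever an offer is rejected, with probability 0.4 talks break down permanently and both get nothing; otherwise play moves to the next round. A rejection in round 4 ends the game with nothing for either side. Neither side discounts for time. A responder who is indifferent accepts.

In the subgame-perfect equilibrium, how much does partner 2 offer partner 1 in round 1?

Round 4 (partner 1 proposes): rejection yields 0 for partner 2; partner 1 offers 0 and keeps 800.
Round 3 (partner 2 proposes): rejecting gives partner 1 an expected 0.6 × 800 = 480. Partner 2 offers 480 and keeps 800 − 480 = 320.
Round 2 (partner 1 proposes): rejecting gives partner 2 an expected 0.6 × 320 = 192. Partner 1 offers 192 and keeps 800 − 192 = 608.
Round 1 (partner 2 proposes): rejecting gives partner 1 an expected 0.6 × 608 = 364.8. Partner 2 offers 364.8 and keeps 800 − 364.8 = 435.2.

364.8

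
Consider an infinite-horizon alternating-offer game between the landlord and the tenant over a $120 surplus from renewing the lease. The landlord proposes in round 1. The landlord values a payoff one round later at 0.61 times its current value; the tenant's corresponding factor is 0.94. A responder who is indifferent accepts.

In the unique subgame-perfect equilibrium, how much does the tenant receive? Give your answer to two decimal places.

103.12

When the landlord proposes, the tenant accepts any offer worth at least 0.94 times what the tenant would get by proposing next round; and vice versa.
This gives x = 120 − 0.94y and y = 120 − 0.61x, where x and y are each side's share when it proposes.
Hence (1 − 0.94·0.61)x = 120(1 − 0.94), i.e. 0.4266·x = 7.2.
x ≈ 16.8776; the tenant's share is 120 − x ≈ 103.1224.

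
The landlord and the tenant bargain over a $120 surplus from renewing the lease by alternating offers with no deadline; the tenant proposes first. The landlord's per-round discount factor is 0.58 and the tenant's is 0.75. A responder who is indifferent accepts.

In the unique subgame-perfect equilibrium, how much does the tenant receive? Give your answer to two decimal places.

When the tenant proposes, the landlord accepts any offer worth at least 0.58 times what the landlord would get by proposing next round; and vice versa.
This gives x = 120 − 0.58y and y = 120 − 0.75x, where x and y are each side's share when it proposes.
Hence (1 − 0.58·0.75)x = 120(1 − 0.58), i.e. 0.565·x = 50.4.
x ≈ 89.2035; the landlord's share is 120 − x ≈ 30.7965.

89.20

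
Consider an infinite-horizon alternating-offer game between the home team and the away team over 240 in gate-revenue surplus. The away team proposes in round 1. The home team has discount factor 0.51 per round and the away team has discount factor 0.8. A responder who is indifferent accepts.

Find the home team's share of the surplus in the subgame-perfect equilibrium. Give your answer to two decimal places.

41.35

In a stationary SPE each proposer offers the other exactly their discounted continuation value.
If the away team keeps x when proposing and the home team keeps y when proposing, then x = 240 − 0.51y and y = 240 − 0.8x.
Solving: x = 240(1 − 0.51) / (1 − 0.8·0.51) = 117.6 / 0.592 ≈ 198.6486.
The home team gets 240 − 198.6486 ≈ 41.3514.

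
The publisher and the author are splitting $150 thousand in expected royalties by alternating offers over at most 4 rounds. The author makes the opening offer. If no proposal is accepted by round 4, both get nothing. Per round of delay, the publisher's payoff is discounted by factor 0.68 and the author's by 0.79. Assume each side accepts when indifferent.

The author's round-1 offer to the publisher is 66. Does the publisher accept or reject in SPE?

Work out the publisher's continuation value if the offer is rejected.
Round 4 (the publisher proposes): the author will accept anything ≥ 0, so the publisher offers 0 and keeps 150.
Round 3 (the author proposes): the publisher can get 150 next round, worth 0.68 × 150 = 102 now; the author offers that and keeps 48.
Round 2 (the publisher proposes): the author can get 48 next round, worth 0.79 × 48 = 37.92 now. The publisher offers 37.92 and keeps 150 − 37.92 = 112.08.
So by rejecting in round 1, the publisher gets 112.08 next round, worth 0.68 × 112.08 = 76.2144 now.
Offer 66 < 76.2144, so the publisher rejects.

Reject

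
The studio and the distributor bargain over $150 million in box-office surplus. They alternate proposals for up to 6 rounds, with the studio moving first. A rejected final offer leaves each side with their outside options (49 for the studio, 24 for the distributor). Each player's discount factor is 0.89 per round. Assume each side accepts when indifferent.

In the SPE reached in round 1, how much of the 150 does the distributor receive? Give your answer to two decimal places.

Round 6 (the distributor proposes): the studio gets 49 if talks fail, so the distributor offers 49 and keeps 101.
Round 5 (the studio proposes): the distributor can get 101 next round, worth 0.89 × 101 = 89.89 now, so the studio offers 89.89, keeping 60.11.
Round 4 (the distributor proposes): the studio can get 60.11 next round, worth 0.89 × 60.11 = 53.4979 now. The distributor offers 53.4979 and keeps 150 − 53.4979 = 96.5021.
Round 3 (the studio proposes): the distributor can get 96.5021 next round, worth 0.89 × 96.5021 = 85.886869 now, so the studio offers 85.886869, keeping 64.113131.
Round 2 (the distributor proposes): the studio can get 64.113131 next round, worth 0.89 × 64.113131 = 57.06068659 now; the distributor offers that and keeps 92.93931341.
Round 1 (the studio proposes): the distributor can get 92.93931341 next round, worth 0.89 × 92.93931341 = 82.7159889349 now; the studio offers that and keeps 67.2840110651.

82.72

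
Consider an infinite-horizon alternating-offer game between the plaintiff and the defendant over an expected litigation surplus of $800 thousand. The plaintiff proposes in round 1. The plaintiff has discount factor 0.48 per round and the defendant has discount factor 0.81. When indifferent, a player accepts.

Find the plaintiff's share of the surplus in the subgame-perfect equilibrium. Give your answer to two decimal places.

When the plaintiff proposes, the defendant accepts any offer worth at least 0.81 times what the defendant would get by proposing next round; and vice versa.
This gives x = 800 − 0.81y and y = 800 − 0.48x, where x and y are each side's share when it proposes.
Hence (1 − 0.81·0.48)x = 800(1 − 0.81), i.e. 0.6112·x = 152.
x ≈ 248.6911; the defendant's share is 800 − x ≈ 551.3089.

248.69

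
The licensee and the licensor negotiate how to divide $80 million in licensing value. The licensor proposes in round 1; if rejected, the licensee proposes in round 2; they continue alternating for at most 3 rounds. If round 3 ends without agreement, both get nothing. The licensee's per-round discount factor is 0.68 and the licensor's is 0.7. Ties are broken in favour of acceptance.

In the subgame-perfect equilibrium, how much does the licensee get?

Solve by backward induction from round 3.
Round 3 (the licensor proposes): the licensee will accept anything ≥ 0, so the licensor offers 0 and keeps 80.
Round 2 (the licensee proposes): the licensor can get 80 next round, worth 0.7 × 80 = 56 now; the licensee offers that and keeps 24.
Round 1 (the licensor proposes): the licensee can get 24 next round, worth 0.68 × 24 = 16.32 now; the licensor offers that and keeps 63.68.

16.32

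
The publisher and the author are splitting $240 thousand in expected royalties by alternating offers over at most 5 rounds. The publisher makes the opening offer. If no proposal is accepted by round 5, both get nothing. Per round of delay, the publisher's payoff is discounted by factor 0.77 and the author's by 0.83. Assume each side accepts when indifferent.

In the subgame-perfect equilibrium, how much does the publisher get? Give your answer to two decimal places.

164.90

Round 5 (the publisher proposes): the author will accept anything ≥ 0, so the publisher offers 0 and keeps 240.
Round 4 (the author proposes): the publisher can get 240 next round, worth 0.77 × 240 = 184.8 now, so the author offers 184.8, keeping 55.2.
Round 3 (the publisher proposes): the author can get 55.2 next round, worth 0.83 × 55.2 = 45.816 now, so the publisher offers 45.816, keeping 194.184.
Round 2 (the author proposes): the publisher can get 194.184 next round, worth 0.77 × 194.184 = 149.52168 now. The author offers 149.52168 and keeps 240 − 149.52168 = 90.47832.
Round 1 (the publisher proposes): the author can get 90.47832 next round, worth 0.83 × 90.47832 = 75.0970056 now, so the publisher offers 75.0970056, keeping 164.9029944.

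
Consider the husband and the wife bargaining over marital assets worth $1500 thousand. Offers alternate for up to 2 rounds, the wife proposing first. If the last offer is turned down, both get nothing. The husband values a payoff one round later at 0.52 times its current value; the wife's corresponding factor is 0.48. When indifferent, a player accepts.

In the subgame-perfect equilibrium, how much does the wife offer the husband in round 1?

By backward induction:
Round 2 (the husband proposes): rejection yields 0 for the wife; the husband offers 0 and keeps 1500.
Round 1 (the wife proposes): the husband can get 1500 next round, worth 0.52 × 1500 = 780 now; the wife offers that and keeps 720.

780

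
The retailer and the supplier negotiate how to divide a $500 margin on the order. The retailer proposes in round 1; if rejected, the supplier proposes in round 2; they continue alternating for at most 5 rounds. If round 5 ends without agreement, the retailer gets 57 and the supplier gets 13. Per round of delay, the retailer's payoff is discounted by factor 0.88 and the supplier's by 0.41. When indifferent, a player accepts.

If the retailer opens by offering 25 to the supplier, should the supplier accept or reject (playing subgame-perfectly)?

Reject

Round 5 (the retailer proposes): the supplier gets 13 if talks fail, so the retailer offers 13 and keeps 487.
Round 4 (the supplier proposes): the retailer can get 487 next round, worth 0.88 × 487 = 428.56 now, so the supplier offers 428.56, keeping 71.44.
Round 3 (the retailer proposes): the supplier can get 71.44 next round, worth 0.41 × 71.44 = 29.2904 now, so the retailer offers 29.2904, keeping 470.7096.
Round 2 (the supplier proposes): the retailer can get 470.7096 next round, worth 0.88 × 470.7096 = 414.224448 now, so the supplier offers 414.224448, keeping 85.775552.
So by rejecting in round 1, the supplier gets 85.775552 next round, worth 0.41 × 85.775552 = 35.16797632 now.
Offer 25 < 35.16797632, so the supplier rejects.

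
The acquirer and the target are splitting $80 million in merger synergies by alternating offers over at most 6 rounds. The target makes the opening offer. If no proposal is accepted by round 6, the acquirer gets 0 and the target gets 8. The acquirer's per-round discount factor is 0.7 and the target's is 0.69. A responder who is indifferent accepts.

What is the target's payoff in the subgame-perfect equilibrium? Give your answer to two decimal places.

Round 6 (the acquirer proposes): the target gets 8 if talks fail, so the acquirer offers 8 and keeps 72.
Round 5 (the target proposes): the acquirer can get 72 next round, worth 0.7 × 72 = 50.4 now, so the target offers 50.4, keeping 29.6.
Round 4 (the acquirer proposes): the target can get 29.6 next round, worth 0.69 × 29.6 = 20.424 now, so the acquirer offers 20.424, keeping 59.576.
Round 3 (the target proposes): the acquirer can get 59.576 next round, worth 0.7 × 59.576 = 41.7032 now. The target offers 41.7032 and keeps 80 − 41.7032 = 38.2968.
Round 2 (the acquirer proposes): the target can get 38.2968 next round, worth 0.69 × 38.2968 = 26.424792 now; the acquirer offers that and keeps 53.575208.
Round 1 (the target proposes): the acquirer can get 53.575208 next round, worth 0.7 × 53.575208 = 37.5026456 now, so the target offers 37.5026456, keeping 42.4973544.

42.50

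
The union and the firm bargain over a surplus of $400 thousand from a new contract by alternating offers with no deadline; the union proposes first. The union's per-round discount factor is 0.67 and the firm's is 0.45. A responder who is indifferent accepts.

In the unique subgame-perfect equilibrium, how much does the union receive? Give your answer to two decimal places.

314.96

Let x be the union's share when the union proposes and y be the firm's share when the firm proposes.
The firm accepts iff offered ≥ 0.45·y, so x = 400 − 0.45y. Symmetrically y = 400 − 0.67x.
Substituting: x = 400 − 0.45(400 − 0.67x), giving x(1 − 0.67·0.45) = 400(1 − 0.45).
So x = 400 × 0.55 / 0.6985 ≈ 314.9606, and the firm receives 400 − x ≈ 85.0394.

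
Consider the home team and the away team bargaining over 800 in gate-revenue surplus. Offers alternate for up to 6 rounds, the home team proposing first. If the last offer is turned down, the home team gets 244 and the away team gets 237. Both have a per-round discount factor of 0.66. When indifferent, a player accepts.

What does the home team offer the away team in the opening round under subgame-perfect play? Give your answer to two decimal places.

Round 6 (the away team proposes): the home team gets 244 if talks fail, so the away team offers 244 and keeps 556.
Round 5 (the home team proposes): the away team can get 556 next round, worth 0.66 × 556 = 366.96 now. The home team offers 366.96 and keeps 800 − 366.96 = 433.04.
Round 4 (the away team proposes): the home team can get 433.04 next round, worth 0.66 × 433.04 = 285.8064 now; the away team offers that and keeps 514.1936.
Round 3 (the home team proposes): the away team can get 514.1936 next round, worth 0.66 × 514.1936 = 339.367776 now, so the home team offers 339.367776, keeping 460.632224.
Round 2 (the away team proposes): the home team can get 460.632224 next round, worth 0.66 × 460.632224 = 304.01726784 now. The away team offers 304.01726784 and keeps 800 − 304.01726784 = 495.98273216.
Round 1 (the home team proposes): the away team can get 495.98273216 next round, worth 0.66 × 495.98273216 = 327.3486032256 now, so the home team offers 327.3486032256, keeping 472.6513967744.

327.35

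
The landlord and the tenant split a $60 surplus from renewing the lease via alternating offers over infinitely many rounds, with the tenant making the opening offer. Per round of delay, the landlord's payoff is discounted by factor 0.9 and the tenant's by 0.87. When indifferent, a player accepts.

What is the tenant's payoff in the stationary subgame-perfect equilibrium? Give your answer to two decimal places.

When the tenant proposes, the landlord accepts any offer worth at least 0.9 times what the landlord would get by proposing next round; and vice versa.
This gives x = 60 − 0.9y and y = 60 − 0.87x, where x and y are each side's share when it proposes.
Hence (1 − 0.9·0.87)x = 60(1 − 0.9), i.e. 0.217·x = 6.
x ≈ 27.6498; the landlord's share is 60 − x ≈ 32.3502.

27.65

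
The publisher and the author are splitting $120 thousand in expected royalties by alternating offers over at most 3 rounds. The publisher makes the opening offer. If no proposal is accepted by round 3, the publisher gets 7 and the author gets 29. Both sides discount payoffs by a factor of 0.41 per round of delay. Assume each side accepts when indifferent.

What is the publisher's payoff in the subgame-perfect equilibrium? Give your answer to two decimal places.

Work backward from the last round.
Round 3 (the publisher proposes): the author gets 29 if talks fail, so the publisher offers 29 and keeps 91.
Round 2 (the author proposes): the publisher can get 91 next round, worth 0.41 × 91 = 37.31 now; the author offers that and keeps 82.69.
Round 1 (the publisher proposes): the author can get 82.69 next round, worth 0.41 × 82.69 = 33.9029 now. The publisher offers 33.9029 and keeps 120 − 33.9029 = 86.0971.

86.10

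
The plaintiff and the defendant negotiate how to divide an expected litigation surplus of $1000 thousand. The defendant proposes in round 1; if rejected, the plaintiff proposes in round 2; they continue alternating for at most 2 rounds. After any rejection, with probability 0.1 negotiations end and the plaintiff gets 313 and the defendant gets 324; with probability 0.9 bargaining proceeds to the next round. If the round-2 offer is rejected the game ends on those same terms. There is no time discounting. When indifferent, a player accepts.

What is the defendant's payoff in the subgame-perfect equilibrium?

Round 2 (the plaintiff proposes): the defendant gets 324 if talks fail, so the plaintiff offers 324 and keeps 676.
Round 1 (the defendant proposes): rejecting gives the plaintiff an expected 0.9 × 676 + 0.1 × 313 = 639.7; the defendant offers that and keeps 360.3.

360.3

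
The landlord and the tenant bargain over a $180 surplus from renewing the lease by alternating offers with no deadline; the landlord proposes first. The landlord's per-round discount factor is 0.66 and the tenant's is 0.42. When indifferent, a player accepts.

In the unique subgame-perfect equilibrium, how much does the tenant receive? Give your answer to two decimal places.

Let x be the landlord's share when the landlord proposes and y be the tenant's share when the tenant proposes.
The tenant accepts iff offered ≥ 0.42·y, so x = 180 − 0.42y. Symmetrically y = 180 − 0.66x.
Substituting: x = 180 − 0.42(180 − 0.66x), giving x(1 − 0.66·0.42) = 180(1 − 0.42).
So x = 180 × 0.58 / 0.7228 ≈ 144.4383, and the tenant receives 180 − x ≈ 35.5617.

35.56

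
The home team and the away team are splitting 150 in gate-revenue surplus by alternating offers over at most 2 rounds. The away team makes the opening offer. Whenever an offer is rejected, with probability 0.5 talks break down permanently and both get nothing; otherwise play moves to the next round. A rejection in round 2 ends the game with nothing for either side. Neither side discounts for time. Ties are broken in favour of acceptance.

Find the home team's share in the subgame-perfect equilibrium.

75

By backward induction:
Round 2 (the home team proposes): the away team will accept anything ≥ 0, so the home team offers 0 and keeps 150.
Round 1 (the away team proposes): rejecting gives the home team an expected 0.5 × 150 = 75, so the away team offers 75, keeping 75.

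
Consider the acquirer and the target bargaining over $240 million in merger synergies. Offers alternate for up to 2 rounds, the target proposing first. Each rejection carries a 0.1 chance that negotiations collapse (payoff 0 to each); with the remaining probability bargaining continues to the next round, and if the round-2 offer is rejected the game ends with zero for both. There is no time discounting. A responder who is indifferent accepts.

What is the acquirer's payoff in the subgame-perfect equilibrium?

216

Round 2 (the acquirer proposes): the target will accept anything ≥ 0, so the acquirer offers 0 and keeps 240.
Round 1 (the target proposes): rejecting gives the acquirer an expected 0.9 × 240 = 216; the target offers that and keeps 24.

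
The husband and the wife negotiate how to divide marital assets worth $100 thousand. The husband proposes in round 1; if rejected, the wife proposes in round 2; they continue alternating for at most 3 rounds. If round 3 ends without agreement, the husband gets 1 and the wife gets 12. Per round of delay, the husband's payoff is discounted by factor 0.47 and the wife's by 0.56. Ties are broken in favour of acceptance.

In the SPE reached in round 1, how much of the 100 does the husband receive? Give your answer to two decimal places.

67.16

Round 3 (the husband proposes): the wife gets 12 if talks fail, so the husband offers 12 and keeps 88.
Round 2 (the wife proposes): the husband can get 88 next round, worth 0.47 × 88 = 41.36 now. The wife offers 41.36 and keeps 100 − 41.36 = 58.64.
Round 1 (the husband proposes): the wife can get 58.64 next round, worth 0.56 × 58.64 = 32.8384 now, so the husband offers 32.8384, keeping 67.1616.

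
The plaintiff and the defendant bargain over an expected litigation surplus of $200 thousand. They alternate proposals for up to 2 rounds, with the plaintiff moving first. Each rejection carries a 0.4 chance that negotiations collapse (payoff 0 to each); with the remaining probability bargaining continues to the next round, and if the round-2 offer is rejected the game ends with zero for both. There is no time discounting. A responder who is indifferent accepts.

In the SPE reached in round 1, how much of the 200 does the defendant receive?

120

Round 2 (the defendant proposes): rejection yields 0 for the plaintiff; the defendant offers 0 and keeps 200.
Round 1 (the plaintiff proposes): rejecting gives the defendant an expected 0.6 × 200 = 120, so the plaintiff offers 120, keeping 80.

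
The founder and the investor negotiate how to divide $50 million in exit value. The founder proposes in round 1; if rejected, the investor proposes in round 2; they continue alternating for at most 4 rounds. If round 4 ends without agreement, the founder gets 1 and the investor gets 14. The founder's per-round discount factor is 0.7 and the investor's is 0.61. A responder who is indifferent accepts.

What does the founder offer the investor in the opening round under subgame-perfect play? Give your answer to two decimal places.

21.91

Round 4 (the investor proposes): the founder gets 1 if talks fail, so the investor offers 1 and keeps 49.
Round 3 (the founder proposes): the investor can get 49 next round, worth 0.61 × 49 = 29.89 now; the founder offers that and keeps 20.11.
Round 2 (the investor proposes): the founder can get 20.11 next round, worth 0.7 × 20.11 = 14.077 now; the investor offers that and keeps 35.923.
Round 1 (the founder proposes): the investor can get 35.923 next round, worth 0.61 × 35.923 = 21.91303 now; the founder offers that and keeps 28.08697.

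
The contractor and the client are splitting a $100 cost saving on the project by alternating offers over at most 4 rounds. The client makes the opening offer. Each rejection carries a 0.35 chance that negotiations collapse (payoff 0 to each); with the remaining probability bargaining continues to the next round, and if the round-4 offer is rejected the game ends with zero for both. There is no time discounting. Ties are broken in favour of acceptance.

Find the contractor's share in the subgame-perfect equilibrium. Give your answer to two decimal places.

Round 4 (the contractor proposes): rejection yields 0 for the client; the contractor offers 0 and keeps 100.
Round 3 (the client proposes): rejecting gives the contractor an expected 0.65 × 100 = 65; the client offers that and keeps 35.
Round 2 (the contractor proposes): rejecting gives the client an expected 0.65 × 35 = 22.75; the contractor offers that and keeps 77.25.
Round 1 (the client proposes): rejecting gives the contractor an expected 0.65 × 77.25 = 50.2125, so the client offers 50.2125, keeping 49.7875.

50.21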